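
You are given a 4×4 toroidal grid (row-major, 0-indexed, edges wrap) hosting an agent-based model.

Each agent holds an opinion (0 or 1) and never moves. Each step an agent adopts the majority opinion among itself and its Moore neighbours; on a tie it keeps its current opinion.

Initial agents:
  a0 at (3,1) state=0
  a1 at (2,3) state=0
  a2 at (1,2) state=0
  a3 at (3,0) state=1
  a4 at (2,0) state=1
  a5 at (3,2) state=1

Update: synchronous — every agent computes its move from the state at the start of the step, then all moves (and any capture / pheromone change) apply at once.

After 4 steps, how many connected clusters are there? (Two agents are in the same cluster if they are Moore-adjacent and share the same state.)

t=1: a0@(3,1):1 a1@(2,3):1 a2@(1,2):0 a3@(3,0):1 a4@(2,0):1 a5@(3,2):0
t=2: a0@(3,1):1 a1@(2,3):1 a2@(1,2):0 a3@(3,0):1 a4@(2,0):1 a5@(3,2):1
t=3: (unchanged — steady state)

2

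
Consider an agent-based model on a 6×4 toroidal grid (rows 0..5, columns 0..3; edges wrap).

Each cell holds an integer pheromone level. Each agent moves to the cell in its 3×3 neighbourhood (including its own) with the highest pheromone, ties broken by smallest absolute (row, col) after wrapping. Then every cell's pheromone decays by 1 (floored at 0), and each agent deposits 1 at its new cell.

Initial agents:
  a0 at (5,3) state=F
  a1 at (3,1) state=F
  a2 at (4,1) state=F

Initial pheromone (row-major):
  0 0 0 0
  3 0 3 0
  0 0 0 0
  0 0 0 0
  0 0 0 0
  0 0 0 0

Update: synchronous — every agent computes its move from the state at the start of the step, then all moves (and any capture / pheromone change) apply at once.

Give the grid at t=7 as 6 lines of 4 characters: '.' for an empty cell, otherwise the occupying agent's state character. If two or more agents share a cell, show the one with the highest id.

t=1: a0@(0,0) a1@(2,0) a2@(3,0) | pheromone: 1 0 0 0 / 2 0 2 0 / 1 0 0 0 / 1 0 0 0 / 0 0 0 0 / 0 0 0 0
t=2: a0@(1,0) a1@(1,0) a2@(2,0) | pheromone: 0 0 0 0 / 3 0 1 0 / 1 0 0 0 / 0 0 0 0 / 0 0 0 0 / 0 0 0 0
t=3: a0@(1,0) a1@(1,0) a2@(1,0) | pheromone: 0 0 0 0 / 5 0 0 0 / 0 0 0 0 / 0 0 0 0 / 0 0 0 0 / 0 0 0 0
t=4: a0@(1,0) a1@(1,0) a2@(1,0) | pheromone: 0 0 0 0 / 7 0 0 0 / 0 0 0 0 / 0 0 0 0 / 0 0 0 0 / 0 0 0 0
t=5: a0@(1,0) a1@(1,0) a2@(1,0) | pheromone: 0 0 0 0 / 9 0 0 0 / 0 0 0 0 / 0 0 0 0 / 0 0 0 0 / 0 0 0 0
t=6: a0@(1,0) a1@(1,0) a2@(1,0) | pheromone: 0 0 0 0 / 11 0 0 0 / 0 0 0 0 / 0 0 0 0 / 0 0 0 0 / 0 0 0 0
t=7: a0@(1,0) a1@(1,0) a2@(1,0) | pheromone: 0 0 0 0 / 13 0 0 0 / 0 0 0 0 / 0 0 0 0 / 0 0 0 0 / 0 0 0 0

....
F...
....
....
....
....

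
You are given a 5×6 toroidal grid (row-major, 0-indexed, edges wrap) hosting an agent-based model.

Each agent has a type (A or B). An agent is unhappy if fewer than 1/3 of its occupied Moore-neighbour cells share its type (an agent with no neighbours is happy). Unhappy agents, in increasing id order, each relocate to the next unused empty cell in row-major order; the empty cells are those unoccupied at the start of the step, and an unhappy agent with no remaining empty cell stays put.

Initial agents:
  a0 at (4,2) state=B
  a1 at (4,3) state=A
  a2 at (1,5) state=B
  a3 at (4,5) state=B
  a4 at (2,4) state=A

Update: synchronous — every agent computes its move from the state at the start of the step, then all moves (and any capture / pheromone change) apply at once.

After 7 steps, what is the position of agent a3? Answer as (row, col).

t=1: a0@(0,0):B a1@(0,1):A a2@(0,2):B a3@(4,5):B a4@(0,3):A
t=2: a0@(0,0):B a1@(0,4):A a2@(0,5):B a3@(4,5):B a4@(1,0):A
t=3: a0@(0,0):B a1@(0,1):A a2@(0,5):B a3@(4,5):B a4@(0,2):A
t=4: (unchanged — steady state)

(4, 5)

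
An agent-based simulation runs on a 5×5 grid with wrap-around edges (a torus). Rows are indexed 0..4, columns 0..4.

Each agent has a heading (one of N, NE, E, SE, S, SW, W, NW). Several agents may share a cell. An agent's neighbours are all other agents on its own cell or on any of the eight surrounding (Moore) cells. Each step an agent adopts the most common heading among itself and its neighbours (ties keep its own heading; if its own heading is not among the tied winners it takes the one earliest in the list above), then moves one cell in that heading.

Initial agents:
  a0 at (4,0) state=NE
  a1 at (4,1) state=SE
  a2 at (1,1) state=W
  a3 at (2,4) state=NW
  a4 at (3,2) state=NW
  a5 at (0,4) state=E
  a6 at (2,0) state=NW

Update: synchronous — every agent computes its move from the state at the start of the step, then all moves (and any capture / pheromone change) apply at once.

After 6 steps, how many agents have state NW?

t=1: a0@(3,1):NE a1@(0,2):SE a2@(1,0):W a3@(1,3):NW a4@(2,1):NW a5@(0,0):E a6@(1,4):NW
t=2: a0@(2,2):NE a1@(1,3):SE a2@(0,4):NW a3@(0,2):NW a4@(1,0):NW a5@(0,1):E a6@(0,3):NW
t=3: a0@(1,3):NE a1@(0,2):NW a2@(4,3):NW a3@(4,1):NW a4@(0,4):NW a5@(4,0):NW a6@(4,2):NW
t=4: a0@(0,2):NW a1@(4,1):NW a2@(3,2):NW a3@(3,0):NW a4@(4,3):NW a5@(3,4):NW a6@(3,1):NW
t=5: a0@(4,1):NW a1@(3,0):NW a2@(2,1):NW a3@(2,4):NW a4@(3,2):NW a5@(2,3):NW a6@(2,0):NW
t=6: a0@(3,0):NW a1@(2,4):NW a2@(1,0):NW a3@(1,3):NW a4@(2,1):NW a5@(1,2):NW a6@(1,4):NW

7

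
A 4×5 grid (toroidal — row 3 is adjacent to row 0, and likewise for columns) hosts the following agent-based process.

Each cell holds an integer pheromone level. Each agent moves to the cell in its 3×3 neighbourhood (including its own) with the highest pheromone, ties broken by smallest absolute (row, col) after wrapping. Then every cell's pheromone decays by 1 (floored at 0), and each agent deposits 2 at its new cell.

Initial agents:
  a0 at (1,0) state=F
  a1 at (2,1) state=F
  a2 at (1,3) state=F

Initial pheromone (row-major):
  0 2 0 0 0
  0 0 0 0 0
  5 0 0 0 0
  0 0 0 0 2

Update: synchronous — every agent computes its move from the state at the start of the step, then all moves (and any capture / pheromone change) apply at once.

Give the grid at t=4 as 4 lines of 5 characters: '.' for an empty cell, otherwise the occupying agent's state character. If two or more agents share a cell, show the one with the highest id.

..F..
.....
F....
.....

t=1: a0@(2,0) a1@(2,0) a2@(0,2) | pheromone: 0 1 2 0 0 / 0 0 0 0 0 / 8 0 0 0 0 / 0 0 0 0 1
t=2: a0@(2,0) a1@(2,0) a2@(0,2) | pheromone: 0 0 3 0 0 / 0 0 0 0 0 / 11 0 0 0 0 / 0 0 0 0 0
t=3: a0@(2,0) a1@(2,0) a2@(0,2) | pheromone: 0 0 4 0 0 / 0 0 0 0 0 / 14 0 0 0 0 / 0 0 0 0 0
t=4: a0@(2,0) a1@(2,0) a2@(0,2) | pheromone: 0 0 5 0 0 / 0 0 0 0 0 / 17 0 0 0 0 / 0 0 0 0 0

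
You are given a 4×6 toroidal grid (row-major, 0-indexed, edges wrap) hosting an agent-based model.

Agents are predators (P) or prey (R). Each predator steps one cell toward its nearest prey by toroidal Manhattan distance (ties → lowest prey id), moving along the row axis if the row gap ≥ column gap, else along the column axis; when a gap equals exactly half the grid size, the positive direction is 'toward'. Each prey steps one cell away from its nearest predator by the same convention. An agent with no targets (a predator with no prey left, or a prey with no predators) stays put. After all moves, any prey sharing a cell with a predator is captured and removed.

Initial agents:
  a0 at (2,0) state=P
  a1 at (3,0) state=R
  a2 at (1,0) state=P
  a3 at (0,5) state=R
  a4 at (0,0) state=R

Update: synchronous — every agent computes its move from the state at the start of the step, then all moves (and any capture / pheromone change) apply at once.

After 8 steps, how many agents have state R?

1

t=1: a0@(3,0):P a2@(0,0):P a3@(3,5):R
t=2: a0@(3,5):P a2@(3,0):P a3@(3,4):R
t=3: a0@(3,4):P a2@(3,5):P a3@(3,3):R
t=4: a0@(3,3):P a2@(3,4):P a3@(3,2):R
t=5: a0@(3,2):P a2@(3,3):P a3@(3,1):R
t=6: a0@(3,1):P a2@(3,2):P a3@(3,0):R
t=7: a0@(3,0):P a2@(3,1):P a3@(3,5):R
t=8: a0@(3,5):P a2@(3,0):P a3@(3,4):R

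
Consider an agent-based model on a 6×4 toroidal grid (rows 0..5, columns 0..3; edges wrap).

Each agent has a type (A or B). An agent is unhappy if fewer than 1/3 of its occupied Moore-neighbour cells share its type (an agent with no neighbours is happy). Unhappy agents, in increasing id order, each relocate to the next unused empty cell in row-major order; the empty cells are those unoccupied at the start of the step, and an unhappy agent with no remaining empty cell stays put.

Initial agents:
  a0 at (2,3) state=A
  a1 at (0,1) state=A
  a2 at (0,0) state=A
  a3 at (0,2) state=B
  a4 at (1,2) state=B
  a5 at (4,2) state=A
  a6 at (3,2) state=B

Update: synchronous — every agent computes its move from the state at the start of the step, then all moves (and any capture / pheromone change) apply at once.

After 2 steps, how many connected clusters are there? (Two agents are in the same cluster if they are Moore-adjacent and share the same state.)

2

t=1: a0@(0,3):A a1@(0,1):A a2@(0,0):A a3@(0,2):B a4@(1,2):B a5@(1,0):A a6@(1,1):B
t=2: (unchanged — steady state)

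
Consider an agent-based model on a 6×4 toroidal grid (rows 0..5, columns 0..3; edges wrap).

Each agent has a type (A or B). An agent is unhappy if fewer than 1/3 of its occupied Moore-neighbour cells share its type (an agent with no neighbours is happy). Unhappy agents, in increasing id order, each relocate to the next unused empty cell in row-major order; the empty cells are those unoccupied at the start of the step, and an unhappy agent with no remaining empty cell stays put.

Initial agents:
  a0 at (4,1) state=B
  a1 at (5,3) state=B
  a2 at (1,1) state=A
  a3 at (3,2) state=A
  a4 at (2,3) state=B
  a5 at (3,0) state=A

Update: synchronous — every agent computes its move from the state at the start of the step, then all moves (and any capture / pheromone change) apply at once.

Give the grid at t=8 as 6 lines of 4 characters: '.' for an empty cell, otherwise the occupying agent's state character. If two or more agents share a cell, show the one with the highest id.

t=1: a0@(0,0):B a1@(5,3):B a2@(1,1):A a3@(0,1):A a4@(0,2):B a5@(0,3):A
t=2: a0@(1,0):B a1@(5,3):B a2@(1,1):A a3@(0,1):A a4@(1,2):B a5@(1,3):A
t=3: a0@(0,0):B a1@(5,3):B a2@(1,1):A a3@(0,1):A a4@(0,2):B a5@(0,3):A
t=4: a0@(1,0):B a1@(5,3):B a2@(1,1):A a3@(0,1):A a4@(1,2):B a5@(1,3):A
t=5: a0@(0,0):B a1@(5,3):B a2@(1,1):A a3@(0,1):A a4@(0,2):B a5@(0,3):A
t=6: a0@(1,0):B a1@(5,3):B a2@(1,1):A a3@(0,1):A a4@(1,2):B a5@(1,3):A
t=7: a0@(0,0):B a1@(5,3):B a2@(1,1):A a3@(0,1):A a4@(0,2):B a5@(0,3):A
t=8: a0@(1,0):B a1@(5,3):B a2@(1,1):A a3@(0,1):A a4@(1,2):B a5@(1,3):A

.A..
BABA
....
....
....
...B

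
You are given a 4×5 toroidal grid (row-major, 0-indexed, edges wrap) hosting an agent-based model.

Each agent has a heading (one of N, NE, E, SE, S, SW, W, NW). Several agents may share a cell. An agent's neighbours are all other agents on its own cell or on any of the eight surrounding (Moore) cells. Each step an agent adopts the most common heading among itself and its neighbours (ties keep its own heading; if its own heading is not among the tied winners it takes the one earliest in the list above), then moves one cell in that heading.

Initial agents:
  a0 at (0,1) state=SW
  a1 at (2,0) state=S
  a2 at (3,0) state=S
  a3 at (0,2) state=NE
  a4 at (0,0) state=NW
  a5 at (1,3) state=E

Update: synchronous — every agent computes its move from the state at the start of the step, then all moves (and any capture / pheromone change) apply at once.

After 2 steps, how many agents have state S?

t=1: a0@(1,0):SW a1@(3,0):S a2@(0,0):S a3@(3,3):NE a4@(3,4):NW a5@(1,4):E
t=2: a0@(2,4):SW a1@(0,0):S a2@(1,0):S a3@(2,4):NE a4@(0,4):S a5@(1,0):E

3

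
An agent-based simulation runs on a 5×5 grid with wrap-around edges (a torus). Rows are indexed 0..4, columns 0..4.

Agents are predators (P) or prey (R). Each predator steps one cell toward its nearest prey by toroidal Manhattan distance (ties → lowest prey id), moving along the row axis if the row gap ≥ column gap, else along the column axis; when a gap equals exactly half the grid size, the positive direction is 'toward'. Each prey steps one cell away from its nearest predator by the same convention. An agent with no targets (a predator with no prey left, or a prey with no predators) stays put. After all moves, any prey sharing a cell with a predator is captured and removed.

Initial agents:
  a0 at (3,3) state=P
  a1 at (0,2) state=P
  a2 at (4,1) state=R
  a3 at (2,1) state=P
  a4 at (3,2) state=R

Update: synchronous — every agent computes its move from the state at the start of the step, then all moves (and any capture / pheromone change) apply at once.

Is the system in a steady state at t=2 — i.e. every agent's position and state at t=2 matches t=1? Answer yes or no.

yes

t=1: a0@(3,2):P a1@(4,2):P a3@(3,1):P
t=2: (unchanged — steady state)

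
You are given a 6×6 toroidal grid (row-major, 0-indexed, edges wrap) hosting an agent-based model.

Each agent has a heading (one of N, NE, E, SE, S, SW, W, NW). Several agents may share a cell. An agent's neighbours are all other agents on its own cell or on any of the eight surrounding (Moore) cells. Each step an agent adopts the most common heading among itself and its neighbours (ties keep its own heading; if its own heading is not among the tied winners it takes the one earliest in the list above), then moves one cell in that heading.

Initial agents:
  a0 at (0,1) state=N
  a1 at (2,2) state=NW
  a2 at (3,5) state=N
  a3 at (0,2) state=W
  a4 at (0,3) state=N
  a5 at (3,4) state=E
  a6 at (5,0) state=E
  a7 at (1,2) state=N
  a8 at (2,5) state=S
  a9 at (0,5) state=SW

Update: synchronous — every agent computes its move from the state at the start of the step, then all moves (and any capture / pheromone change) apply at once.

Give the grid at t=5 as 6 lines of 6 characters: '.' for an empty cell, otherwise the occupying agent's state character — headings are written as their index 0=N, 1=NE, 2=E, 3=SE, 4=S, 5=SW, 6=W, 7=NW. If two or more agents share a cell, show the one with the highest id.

0.....
.000..
..0...
...7..
.....0
.....0

t=1: a0@(5,1):N a1@(1,1):NW a2@(2,5):N a3@(5,2):N a4@(5,3):N a5@(3,5):E a6@(5,1):E a7@(0,2):N a8@(3,5):S a9@(1,4):SW
t=2: a0@(4,1):N a1@(0,0):NW a2@(1,5):N a3@(4,2):N a4@(4,3):N a5@(3,0):E a6@(4,1):N a7@(5,2):N a8@(4,5):S a9@(2,3):SW
t=3: a0@(3,1):N a1@(5,5):NW a2@(0,5):N a3@(3,2):N a4@(3,3):N a5@(2,0):N a6@(3,1):N a7@(4,2):N a8@(5,5):S a9@(3,2):SW
t=4: a0@(2,1):N a1@(4,4):NW a2@(5,5):N a3@(2,2):N a4@(2,3):N a5@(1,0):N a6@(2,1):N a7@(3,2):N a8@(0,5):S a9@(2,2):N
t=5: a0@(1,1):N a1@(3,3):NW a2@(4,5):N a3@(1,2):N a4@(1,3):N a5@(0,0):N a6@(1,1):N a7@(2,2):N a8@(5,5):N a9@(1,2):N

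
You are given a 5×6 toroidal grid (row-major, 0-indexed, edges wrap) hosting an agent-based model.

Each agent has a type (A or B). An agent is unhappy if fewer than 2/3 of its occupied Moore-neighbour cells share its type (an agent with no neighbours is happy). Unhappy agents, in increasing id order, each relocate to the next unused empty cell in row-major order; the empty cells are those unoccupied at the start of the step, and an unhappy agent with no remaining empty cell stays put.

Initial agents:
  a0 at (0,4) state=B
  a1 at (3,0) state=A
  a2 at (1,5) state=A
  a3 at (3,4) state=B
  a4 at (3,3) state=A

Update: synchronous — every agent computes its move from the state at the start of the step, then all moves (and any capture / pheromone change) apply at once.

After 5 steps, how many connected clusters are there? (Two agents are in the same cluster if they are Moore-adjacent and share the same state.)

t=1: a0@(0,0):B a1@(3,0):A a2@(0,1):A a3@(0,2):B a4@(0,3):A
t=2: a0@(0,4):B a1@(3,0):A a2@(0,5):A a3@(1,0):B a4@(1,1):A
t=3: a0@(0,0):B a1@(3,0):A a2@(0,1):A a3@(0,2):B a4@(0,3):A
t=4: a0@(0,4):B a1@(3,0):A a2@(0,5):A a3@(1,0):B a4@(1,1):A
t=5: a0@(0,0):B a1@(3,0):A a2@(0,1):A a3@(0,2):B a4@(0,3):A

5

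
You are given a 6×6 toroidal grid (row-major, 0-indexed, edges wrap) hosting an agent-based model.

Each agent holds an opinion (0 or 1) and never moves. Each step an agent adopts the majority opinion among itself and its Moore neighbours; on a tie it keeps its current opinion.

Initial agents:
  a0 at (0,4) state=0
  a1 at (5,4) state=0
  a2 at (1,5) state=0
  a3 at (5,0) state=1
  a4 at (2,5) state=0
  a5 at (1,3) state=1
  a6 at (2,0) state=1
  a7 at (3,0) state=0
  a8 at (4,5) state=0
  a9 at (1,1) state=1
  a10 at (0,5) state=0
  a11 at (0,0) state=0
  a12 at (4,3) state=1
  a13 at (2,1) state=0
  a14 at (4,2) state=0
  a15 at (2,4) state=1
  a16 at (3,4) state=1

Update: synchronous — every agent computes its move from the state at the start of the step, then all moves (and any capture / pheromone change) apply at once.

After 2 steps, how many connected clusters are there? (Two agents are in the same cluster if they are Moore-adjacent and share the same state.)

t=1: a0@(0,4):0 a1@(5,4):0 a2@(1,5):0 a3@(5,0):0 a4@(2,5):0 a5@(1,3):1 a6@(2,0):0 a7@(3,0):0 a8@(4,5):0 a9@(1,1):1 a10@(0,5):0 a11@(0,0):0 a12@(4,3):1 a13@(2,1):0 a14@(4,2):0 a15@(2,4):1 a16@(3,4):1
t=2: a0@(0,4):0 a1@(5,4):0 a2@(1,5):0 a3@(5,0):0 a4@(2,5):0 a5@(1,3):1 a6@(2,0):0 a7@(3,0):0 a8@(4,5):0 a9@(1,1):0 a10@(0,5):0 a11@(0,0):0 a12@(4,3):1 a13@(2,1):0 a14@(4,2):0 a15@(2,4):1 a16@(3,4):1

3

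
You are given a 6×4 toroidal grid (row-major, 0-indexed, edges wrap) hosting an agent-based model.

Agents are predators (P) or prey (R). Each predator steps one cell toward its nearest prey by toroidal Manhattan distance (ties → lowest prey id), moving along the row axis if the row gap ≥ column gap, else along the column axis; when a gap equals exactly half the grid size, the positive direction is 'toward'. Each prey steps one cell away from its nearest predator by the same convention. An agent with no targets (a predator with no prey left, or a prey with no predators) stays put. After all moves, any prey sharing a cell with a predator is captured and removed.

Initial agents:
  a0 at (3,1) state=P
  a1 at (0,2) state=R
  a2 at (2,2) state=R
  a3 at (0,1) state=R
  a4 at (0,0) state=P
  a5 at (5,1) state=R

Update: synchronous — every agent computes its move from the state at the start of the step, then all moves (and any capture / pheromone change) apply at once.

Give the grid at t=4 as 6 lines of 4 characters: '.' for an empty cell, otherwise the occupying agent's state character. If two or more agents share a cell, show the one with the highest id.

t=1: a0@(2,1):P a2@(1,2):R a3@(0,2):R a4@(0,1):P
t=2: a0@(1,1):P a3@(0,3):R a4@(0,2):P
t=3: a0@(1,2):P a3@(0,0):R a4@(0,3):P
t=4: a0@(1,3):P a3@(0,1):R a4@(0,0):P

PR..
...P
....
....
....
....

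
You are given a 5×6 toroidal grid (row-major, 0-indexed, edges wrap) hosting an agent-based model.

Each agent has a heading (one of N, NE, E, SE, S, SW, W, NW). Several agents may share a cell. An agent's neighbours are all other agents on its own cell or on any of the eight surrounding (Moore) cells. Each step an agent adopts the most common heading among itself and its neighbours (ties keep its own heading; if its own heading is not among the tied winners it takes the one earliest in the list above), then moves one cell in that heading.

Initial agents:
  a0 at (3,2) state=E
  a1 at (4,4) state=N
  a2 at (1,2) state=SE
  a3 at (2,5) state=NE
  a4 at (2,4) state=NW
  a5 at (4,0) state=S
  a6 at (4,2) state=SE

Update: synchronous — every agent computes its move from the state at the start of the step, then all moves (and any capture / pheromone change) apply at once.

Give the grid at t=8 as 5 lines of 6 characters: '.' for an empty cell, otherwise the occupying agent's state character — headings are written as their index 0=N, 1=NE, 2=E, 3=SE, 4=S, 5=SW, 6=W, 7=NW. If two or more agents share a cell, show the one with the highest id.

......
......
....33
....3.
.1..3.

t=1: a0@(3,3):E a1@(3,4):N a2@(2,3):SE a3@(1,0):NE a4@(1,3):NW a5@(0,0):S a6@(0,3):SE
t=2: a0@(3,4):E a1@(2,4):N a2@(3,4):SE a3@(0,1):NE a4@(2,4):SE a5@(1,0):S a6@(1,4):SE
t=3: a0@(4,5):SE a1@(3,5):SE a2@(4,5):SE a3@(4,2):NE a4@(3,5):SE a5@(2,0):S a6@(2,5):SE
t=4: a0@(0,0):SE a1@(4,0):SE a2@(0,0):SE a3@(3,3):NE a4@(4,0):SE a5@(3,1):SE a6@(3,0):SE
t=5: a0@(1,1):SE a1@(0,1):SE a2@(1,1):SE a3@(2,4):NE a4@(0,1):SE a5@(4,2):SE a6@(4,1):SE
t=6: a0@(2,2):SE a1@(1,2):SE a2@(2,2):SE a3@(1,5):NE a4@(1,2):SE a5@(0,3):SE a6@(0,2):SE
t=7: a0@(3,3):SE a1@(2,3):SE a2@(3,3):SE a3@(0,0):NE a4@(2,3):SE a5@(1,4):SE a6@(1,3):SE
t=8: a0@(4,4):SE a1@(3,4):SE a2@(4,4):SE a3@(4,1):NE a4@(3,4):SE a5@(2,5):SE a6@(2,4):SE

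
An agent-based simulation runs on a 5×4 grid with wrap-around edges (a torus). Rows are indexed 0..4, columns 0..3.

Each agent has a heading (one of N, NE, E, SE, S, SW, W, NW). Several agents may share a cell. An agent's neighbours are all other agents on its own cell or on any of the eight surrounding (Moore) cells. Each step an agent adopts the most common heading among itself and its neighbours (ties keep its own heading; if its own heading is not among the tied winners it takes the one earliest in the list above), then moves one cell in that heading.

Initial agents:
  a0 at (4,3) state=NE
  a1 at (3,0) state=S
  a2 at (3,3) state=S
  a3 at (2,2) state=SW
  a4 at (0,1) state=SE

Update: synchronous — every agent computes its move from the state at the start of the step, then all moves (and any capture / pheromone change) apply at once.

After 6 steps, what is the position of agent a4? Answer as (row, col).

t=1: a0@(0,3):S a1@(4,0):S a2@(4,3):S a3@(3,1):SW a4@(1,2):SE
t=2: a0@(1,3):S a1@(0,0):S a2@(0,3):S a3@(4,0):SW a4@(2,3):SE
t=3: a0@(2,3):S a1@(1,0):S a2@(1,3):S a3@(0,0):S a4@(3,0):SE
t=4: a0@(3,3):S a1@(2,0):S a2@(2,3):S a3@(1,0):S a4@(4,1):SE
t=5: a0@(4,3):S a1@(3,0):S a2@(3,3):S a3@(2,0):S a4@(0,2):SE
t=6: a0@(0,3):S a1@(4,0):S a2@(4,3):S a3@(3,0):S a4@(1,3):SE

(1, 3)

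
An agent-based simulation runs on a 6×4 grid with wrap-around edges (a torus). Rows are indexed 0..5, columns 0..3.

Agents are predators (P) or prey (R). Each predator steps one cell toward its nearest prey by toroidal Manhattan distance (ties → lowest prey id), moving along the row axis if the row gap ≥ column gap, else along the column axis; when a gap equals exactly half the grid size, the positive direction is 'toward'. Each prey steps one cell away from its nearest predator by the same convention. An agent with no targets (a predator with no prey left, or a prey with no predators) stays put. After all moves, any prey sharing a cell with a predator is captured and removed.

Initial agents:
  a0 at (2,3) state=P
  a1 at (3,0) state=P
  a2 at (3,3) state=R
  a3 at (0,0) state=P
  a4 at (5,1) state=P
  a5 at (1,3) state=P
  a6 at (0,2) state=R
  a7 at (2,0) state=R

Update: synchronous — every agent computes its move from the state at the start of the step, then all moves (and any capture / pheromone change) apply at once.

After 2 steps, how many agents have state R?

2

t=1: a0@(3,3):P a1@(3,3):P a2@(4,3):R a3@(0,1):P a4@(0,1):P a5@(2,3):P a7@(2,1):R
t=2: a0@(4,3):P a1@(4,3):P a2@(5,3):R a3@(1,1):P a4@(1,1):P a5@(3,3):P a7@(3,1):R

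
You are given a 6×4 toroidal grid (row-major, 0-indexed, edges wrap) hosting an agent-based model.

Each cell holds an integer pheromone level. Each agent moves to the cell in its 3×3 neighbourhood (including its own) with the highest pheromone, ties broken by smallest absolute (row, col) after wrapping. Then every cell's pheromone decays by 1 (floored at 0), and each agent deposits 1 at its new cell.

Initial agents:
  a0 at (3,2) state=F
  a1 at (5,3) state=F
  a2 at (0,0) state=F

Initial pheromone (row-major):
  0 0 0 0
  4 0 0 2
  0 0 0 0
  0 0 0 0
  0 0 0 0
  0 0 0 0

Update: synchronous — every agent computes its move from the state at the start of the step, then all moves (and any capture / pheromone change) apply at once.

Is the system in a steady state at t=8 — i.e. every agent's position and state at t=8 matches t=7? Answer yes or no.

t=1: a0@(2,1) a1@(0,0) a2@(1,0) | pheromone: 1 0 0 0 / 4 0 0 1 / 0 1 0 0 / 0 0 0 0 / 0 0 0 0 / 0 0 0 0
t=2: a0@(1,0) a1@(1,0) a2@(1,0) | pheromone: 0 0 0 0 / 6 0 0 0 / 0 0 0 0 / 0 0 0 0 / 0 0 0 0 / 0 0 0 0
t=3: a0@(1,0) a1@(1,0) a2@(1,0) | pheromone: 0 0 0 0 / 8 0 0 0 / 0 0 0 0 / 0 0 0 0 / 0 0 0 0 / 0 0 0 0
t=4: a0@(1,0) a1@(1,0) a2@(1,0) | pheromone: 0 0 0 0 / 10 0 0 0 / 0 0 0 0 / 0 0 0 0 / 0 0 0 0 / 0 0 0 0
t=5: a0@(1,0) a1@(1,0) a2@(1,0) | pheromone: 0 0 0 0 / 12 0 0 0 / 0 0 0 0 / 0 0 0 0 / 0 0 0 0 / 0 0 0 0
t=6: a0@(1,0) a1@(1,0) a2@(1,0) | pheromone: 0 0 0 0 / 14 0 0 0 / 0 0 0 0 / 0 0 0 0 / 0 0 0 0 / 0 0 0 0
t=7: a0@(1,0) a1@(1,0) a2@(1,0) | pheromone: 0 0 0 0 / 16 0 0 0 / 0 0 0 0 / 0 0 0 0 / 0 0 0 0 / 0 0 0 0
t=8: a0@(1,0) a1@(1,0) a2@(1,0) | pheromone: 0 0 0 0 / 18 0 0 0 / 0 0 0 0 / 0 0 0 0 / 0 0 0 0 / 0 0 0 0

yes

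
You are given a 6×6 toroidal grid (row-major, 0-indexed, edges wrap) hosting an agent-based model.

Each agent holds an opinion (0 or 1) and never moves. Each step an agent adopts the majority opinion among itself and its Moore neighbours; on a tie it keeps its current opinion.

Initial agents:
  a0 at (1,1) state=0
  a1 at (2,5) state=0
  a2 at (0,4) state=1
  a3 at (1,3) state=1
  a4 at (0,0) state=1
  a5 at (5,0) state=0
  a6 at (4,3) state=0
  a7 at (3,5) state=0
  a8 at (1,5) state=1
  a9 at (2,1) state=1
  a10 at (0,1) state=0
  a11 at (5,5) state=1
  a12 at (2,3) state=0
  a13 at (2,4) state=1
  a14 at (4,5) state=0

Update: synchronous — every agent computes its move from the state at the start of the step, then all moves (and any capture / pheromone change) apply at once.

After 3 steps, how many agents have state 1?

t=1: a0@(1,1):0 a1@(2,5):0 a2@(0,4):1 a3@(1,3):1 a4@(0,0):1 a5@(5,0):0 a6@(4,3):0 a7@(3,5):0 a8@(1,5):1 a9@(2,1):1 a10@(0,1):0 a11@(5,5):1 a12@(2,3):1 a13@(2,4):1 a14@(4,5):0
t=2: (unchanged — steady state)

8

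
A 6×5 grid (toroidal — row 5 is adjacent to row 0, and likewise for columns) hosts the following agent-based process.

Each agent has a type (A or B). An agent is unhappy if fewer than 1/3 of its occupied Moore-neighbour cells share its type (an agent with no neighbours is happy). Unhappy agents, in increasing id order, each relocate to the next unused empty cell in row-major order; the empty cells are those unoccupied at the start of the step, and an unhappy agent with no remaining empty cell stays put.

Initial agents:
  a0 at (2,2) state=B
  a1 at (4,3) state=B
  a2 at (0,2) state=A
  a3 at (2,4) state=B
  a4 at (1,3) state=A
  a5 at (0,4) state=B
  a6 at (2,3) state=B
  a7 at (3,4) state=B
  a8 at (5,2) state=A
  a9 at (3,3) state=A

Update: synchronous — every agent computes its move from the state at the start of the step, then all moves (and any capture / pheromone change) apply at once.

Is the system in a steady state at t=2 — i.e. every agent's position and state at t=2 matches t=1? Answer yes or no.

t=1: a0@(2,2):B a1@(4,3):B a2@(0,2):A a3@(2,4):B a4@(0,0):A a5@(0,1):B a6@(2,3):B a7@(3,4):B a8@(5,2):A a9@(0,3):A
t=2: a0@(2,2):B a1@(4,3):B a2@(0,2):A a3@(2,4):B a4@(0,4):A a5@(1,0):B a6@(2,3):B a7@(3,4):B a8@(5,2):A a9@(0,3):A

no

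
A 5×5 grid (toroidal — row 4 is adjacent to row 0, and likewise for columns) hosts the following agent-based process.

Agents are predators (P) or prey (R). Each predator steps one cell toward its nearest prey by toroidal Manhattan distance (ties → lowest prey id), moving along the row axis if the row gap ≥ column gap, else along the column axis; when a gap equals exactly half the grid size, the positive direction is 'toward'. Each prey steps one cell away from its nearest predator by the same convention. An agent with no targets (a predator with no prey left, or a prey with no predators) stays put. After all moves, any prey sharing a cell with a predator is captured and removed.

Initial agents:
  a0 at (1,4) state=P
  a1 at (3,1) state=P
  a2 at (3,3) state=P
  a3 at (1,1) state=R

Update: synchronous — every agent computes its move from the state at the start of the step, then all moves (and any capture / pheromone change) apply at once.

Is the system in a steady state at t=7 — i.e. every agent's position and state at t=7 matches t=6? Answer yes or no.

t=1: a0@(1,0):P a1@(2,1):P a2@(2,3):P a3@(1,2):R
t=2: a0@(1,1):P a1@(1,1):P a2@(1,3):P
t=3: (unchanged — steady state)

yes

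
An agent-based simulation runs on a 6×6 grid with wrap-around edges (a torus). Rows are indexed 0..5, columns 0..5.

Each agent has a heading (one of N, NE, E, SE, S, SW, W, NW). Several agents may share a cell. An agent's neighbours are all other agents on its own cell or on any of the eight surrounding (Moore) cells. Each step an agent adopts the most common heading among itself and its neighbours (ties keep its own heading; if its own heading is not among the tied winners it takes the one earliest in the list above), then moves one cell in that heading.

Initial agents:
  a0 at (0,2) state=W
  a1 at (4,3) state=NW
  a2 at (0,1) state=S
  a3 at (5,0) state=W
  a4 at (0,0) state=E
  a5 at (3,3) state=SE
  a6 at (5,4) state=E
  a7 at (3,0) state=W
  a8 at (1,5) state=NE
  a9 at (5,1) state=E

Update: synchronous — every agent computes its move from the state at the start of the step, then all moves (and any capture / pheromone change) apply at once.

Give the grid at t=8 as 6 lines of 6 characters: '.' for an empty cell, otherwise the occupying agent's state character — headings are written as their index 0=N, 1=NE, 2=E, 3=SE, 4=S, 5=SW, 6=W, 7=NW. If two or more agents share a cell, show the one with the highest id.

.222..
......
......
....6.
......
2.22.3

t=1: a0@(0,1):W a1@(3,2):NW a2@(0,2):E a3@(5,1):E a4@(0,1):E a5@(4,4):SE a6@(5,5):E a7@(3,5):W a8@(0,0):NE a9@(5,2):E
t=2: a0@(0,2):E a1@(2,1):NW a2@(0,3):E a3@(5,2):E a4@(0,2):E a5@(5,5):SE a6@(5,0):E a7@(3,4):W a8@(0,1):E a9@(5,3):E
t=3: a0@(0,3):E a1@(1,0):NW a2@(0,4):E a3@(5,3):E a4@(0,3):E a5@(0,0):SE a6@(5,1):E a7@(3,3):W a8@(0,2):E a9@(5,4):E
t=4: a0@(0,4):E a1@(0,5):NW a2@(0,5):E a3@(5,4):E a4@(0,4):E a5@(1,1):SE a6@(5,2):E a7@(3,2):W a8@(0,3):E a9@(5,5):E
t=5: a0@(0,5):E a1@(0,0):E a2@(0,0):E a3@(5,5):E a4@(0,5):E a5@(2,2):SE a6@(5,3):E a7@(3,1):W a8@(0,4):E a9@(5,0):E
t=6: a0@(0,0):E a1@(0,1):E a2@(0,1):E a3@(5,0):E a4@(0,0):E a5@(3,3):SE a6@(5,4):E a7@(3,0):W a8@(0,5):E a9@(5,1):E
t=7: a0@(0,1):E a1@(0,2):E a2@(0,2):E a3@(5,1):E a4@(0,1):E a5@(4,4):SE a6@(5,5):E a7@(3,5):W a8@(0,0):E a9@(5,2):E
t=8: a0@(0,2):E a1@(0,3):E a2@(0,3):E a3@(5,2):E a4@(0,2):E a5@(5,5):SE a6@(5,0):E a7@(3,4):W a8@(0,1):E a9@(5,3):E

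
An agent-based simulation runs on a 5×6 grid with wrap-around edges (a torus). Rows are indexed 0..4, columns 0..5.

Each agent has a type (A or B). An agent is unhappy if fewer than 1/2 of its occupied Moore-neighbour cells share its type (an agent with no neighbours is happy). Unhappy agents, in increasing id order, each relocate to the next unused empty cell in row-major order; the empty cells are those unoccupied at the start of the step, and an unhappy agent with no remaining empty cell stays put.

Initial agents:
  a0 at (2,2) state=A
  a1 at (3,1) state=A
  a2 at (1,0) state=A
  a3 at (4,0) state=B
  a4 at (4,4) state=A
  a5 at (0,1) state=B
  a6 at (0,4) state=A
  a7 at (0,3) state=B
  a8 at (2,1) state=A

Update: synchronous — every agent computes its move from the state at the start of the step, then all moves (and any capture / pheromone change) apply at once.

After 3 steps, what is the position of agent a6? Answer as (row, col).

(0, 4)

t=1: a0@(2,2):A a1@(3,1):A a2@(1,0):A a3@(4,0):B a4@(4,4):A a5@(0,1):B a6@(0,4):A a7@(0,0):B a8@(2,1):A
t=2: a0@(2,2):A a1@(3,1):A a2@(0,2):A a3@(4,0):B a4@(4,4):A a5@(0,1):B a6@(0,4):A a7@(0,0):B a8@(2,1):A
t=3: a0@(2,2):A a1@(3,1):A a2@(0,3):A a3@(4,0):B a4@(4,4):A a5@(0,1):B a6@(0,4):A a7@(0,0):B a8@(2,1):A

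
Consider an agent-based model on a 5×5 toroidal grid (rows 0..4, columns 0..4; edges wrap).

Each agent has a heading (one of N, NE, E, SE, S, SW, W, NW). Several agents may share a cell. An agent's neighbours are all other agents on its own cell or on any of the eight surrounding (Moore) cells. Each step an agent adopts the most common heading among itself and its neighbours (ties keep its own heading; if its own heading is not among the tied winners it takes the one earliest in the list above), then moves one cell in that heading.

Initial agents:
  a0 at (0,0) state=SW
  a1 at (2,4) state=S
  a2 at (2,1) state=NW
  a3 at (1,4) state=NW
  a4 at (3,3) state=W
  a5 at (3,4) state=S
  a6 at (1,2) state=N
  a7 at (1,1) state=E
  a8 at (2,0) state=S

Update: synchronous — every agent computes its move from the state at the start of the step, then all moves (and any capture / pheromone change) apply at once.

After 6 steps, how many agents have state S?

8

t=1: a0@(1,4):SW a1@(3,4):S a2@(1,0):NW a3@(2,4):S a4@(4,3):S a5@(4,4):S a6@(0,2):N a7@(1,2):E a8@(3,0):S
t=2: a0@(2,3):SW a1@(4,4):S a2@(0,4):NW a3@(3,4):S a4@(0,3):S a5@(0,4):S a6@(4,2):N a7@(1,3):E a8@(4,0):S
t=3: a0@(3,2):SW a1@(0,4):S a2@(1,4):S a3@(4,4):S a4@(1,3):S a5@(1,4):S a6@(3,2):N a7@(2,3):S a8@(0,0):S
t=4: a0@(4,1):SW a1@(1,4):S a2@(2,4):S a3@(0,4):S a4@(2,3):S a5@(2,4):S a6@(2,2):N a7@(3,3):S a8@(1,0):S
t=5: a0@(0,0):SW a1@(2,4):S a2@(3,4):S a3@(1,4):S a4@(3,3):S a5@(3,4):S a6@(3,2):S a7@(4,3):S a8@(2,0):S
t=6: a0@(1,4):SW a1@(3,4):S a2@(4,4):S a3@(2,4):S a4@(4,3):S a5@(4,4):S a6@(4,2):S a7@(0,3):S a8@(3,0):S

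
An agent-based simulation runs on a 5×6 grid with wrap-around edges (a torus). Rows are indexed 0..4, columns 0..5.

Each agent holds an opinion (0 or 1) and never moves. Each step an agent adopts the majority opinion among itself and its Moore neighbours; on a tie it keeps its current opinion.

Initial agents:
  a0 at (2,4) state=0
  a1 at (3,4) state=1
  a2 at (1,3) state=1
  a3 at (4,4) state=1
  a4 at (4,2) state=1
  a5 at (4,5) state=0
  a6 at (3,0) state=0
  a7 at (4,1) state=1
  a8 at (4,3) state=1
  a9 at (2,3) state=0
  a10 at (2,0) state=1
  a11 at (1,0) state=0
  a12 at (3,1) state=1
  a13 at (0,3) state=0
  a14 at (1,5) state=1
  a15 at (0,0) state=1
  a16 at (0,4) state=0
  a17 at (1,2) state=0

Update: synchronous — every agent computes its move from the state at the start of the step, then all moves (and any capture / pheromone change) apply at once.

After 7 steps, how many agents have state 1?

t=1: a0@(2,4):1 a1@(3,4):1 a2@(1,3):0 a3@(4,4):1 a4@(4,2):1 a5@(4,5):0 a6@(3,0):1 a7@(4,1):1 a8@(4,3):1 a9@(2,3):0 a10@(2,0):1 a11@(1,0):1 a12@(3,1):1 a13@(0,3):1 a14@(1,5):1 a15@(0,0):1 a16@(0,4):1 a17@(1,2):0
t=2: a0@(2,4):1 a1@(3,4):1 a2@(1,3):0 a3@(4,4):1 a4@(4,2):1 a5@(4,5):1 a6@(3,0):1 a7@(4,1):1 a8@(4,3):1 a9@(2,3):0 a10@(2,0):1 a11@(1,0):1 a12@(3,1):1 a13@(0,3):1 a14@(1,5):1 a15@(0,0):1 a16@(0,4):1 a17@(1,2):0
t=3: (unchanged — steady state)

15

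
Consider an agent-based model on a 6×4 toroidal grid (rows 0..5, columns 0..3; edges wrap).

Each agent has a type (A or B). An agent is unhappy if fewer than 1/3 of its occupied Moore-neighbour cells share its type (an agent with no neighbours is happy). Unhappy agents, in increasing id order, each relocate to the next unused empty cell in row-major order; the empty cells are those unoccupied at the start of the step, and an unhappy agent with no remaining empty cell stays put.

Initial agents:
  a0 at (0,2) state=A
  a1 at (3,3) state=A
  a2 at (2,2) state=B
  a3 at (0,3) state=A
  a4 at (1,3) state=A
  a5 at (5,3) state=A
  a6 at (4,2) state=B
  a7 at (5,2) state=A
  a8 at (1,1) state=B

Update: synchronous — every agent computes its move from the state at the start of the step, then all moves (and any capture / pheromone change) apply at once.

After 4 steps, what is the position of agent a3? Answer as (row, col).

(0, 3)

t=1: a0@(0,2):A a1@(0,0):A a2@(2,2):B a3@(0,3):A a4@(1,3):A a5@(5,3):A a6@(0,1):B a7@(5,2):A a8@(1,1):B
t=2: a0@(0,2):A a1@(0,0):A a2@(2,2):B a3@(0,3):A a4@(1,3):A a5@(5,3):A a6@(1,0):B a7@(5,2):A a8@(1,1):B
t=3: a0@(0,2):A a1@(0,0):A a2@(2,2):B a3@(0,3):A a4@(1,3):A a5@(5,3):A a6@(0,1):B a7@(5,2):A a8@(1,1):B
t=4: a0@(0,2):A a1@(0,0):A a2@(2,2):B a3@(0,3):A a4@(1,3):A a5@(5,3):A a6@(1,0):B a7@(5,2):A a8@(1,1):B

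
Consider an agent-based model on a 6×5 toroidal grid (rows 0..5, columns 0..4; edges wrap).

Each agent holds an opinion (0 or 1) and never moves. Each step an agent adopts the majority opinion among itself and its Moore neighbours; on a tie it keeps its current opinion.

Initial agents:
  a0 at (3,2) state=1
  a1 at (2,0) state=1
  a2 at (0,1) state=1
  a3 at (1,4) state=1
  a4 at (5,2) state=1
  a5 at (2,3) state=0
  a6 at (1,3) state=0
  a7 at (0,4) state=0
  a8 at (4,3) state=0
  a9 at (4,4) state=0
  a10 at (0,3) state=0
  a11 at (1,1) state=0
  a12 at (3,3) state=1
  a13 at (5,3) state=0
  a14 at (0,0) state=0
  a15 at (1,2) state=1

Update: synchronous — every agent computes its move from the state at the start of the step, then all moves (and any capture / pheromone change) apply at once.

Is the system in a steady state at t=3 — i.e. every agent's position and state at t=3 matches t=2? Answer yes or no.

t=1: a0@(3,2):1 a1@(2,0):1 a2@(0,1):1 a3@(1,4):0 a4@(5,2):0 a5@(2,3):1 a6@(1,3):0 a7@(0,4):0 a8@(4,3):0 a9@(4,4):0 a10@(0,3):0 a11@(1,1):1 a12@(3,3):0 a13@(5,3):0 a14@(0,0):0 a15@(1,2):0
t=2: a0@(3,2):1 a1@(2,0):1 a2@(0,1):0 a3@(1,4):0 a4@(5,2):0 a5@(2,3):0 a6@(1,3):0 a7@(0,4):0 a8@(4,3):0 a9@(4,4):0 a10@(0,3):0 a11@(1,1):1 a12@(3,3):0 a13@(5,3):0 a14@(0,0):0 a15@(1,2):0
t=3: a0@(3,2):0 a1@(2,0):1 a2@(0,1):0 a3@(1,4):0 a4@(5,2):0 a5@(2,3):0 a6@(1,3):0 a7@(0,4):0 a8@(4,3):0 a9@(4,4):0 a10@(0,3):0 a11@(1,1):0 a12@(3,3):0 a13@(5,3):0 a14@(0,0):0 a15@(1,2):0

no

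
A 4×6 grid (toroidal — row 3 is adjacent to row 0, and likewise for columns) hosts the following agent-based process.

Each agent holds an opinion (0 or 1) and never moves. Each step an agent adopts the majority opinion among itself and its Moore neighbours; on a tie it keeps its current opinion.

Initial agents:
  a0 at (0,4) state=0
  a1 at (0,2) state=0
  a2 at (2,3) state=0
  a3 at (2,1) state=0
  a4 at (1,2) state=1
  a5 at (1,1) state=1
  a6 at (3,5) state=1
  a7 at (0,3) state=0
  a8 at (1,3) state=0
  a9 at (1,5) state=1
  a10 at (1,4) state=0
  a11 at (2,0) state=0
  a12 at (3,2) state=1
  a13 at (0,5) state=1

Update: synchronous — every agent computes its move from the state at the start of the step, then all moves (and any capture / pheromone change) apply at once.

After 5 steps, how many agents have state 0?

14

t=1: a0@(0,4):0 a1@(0,2):0 a2@(2,3):0 a3@(2,1):1 a4@(1,2):0 a5@(1,1):0 a6@(3,5):1 a7@(0,3):0 a8@(1,3):0 a9@(1,5):0 a10@(1,4):0 a11@(2,0):1 a12@(3,2):0 a13@(0,5):1
t=2: a0@(0,4):0 a1@(0,2):0 a2@(2,3):0 a3@(2,1):0 a4@(1,2):0 a5@(1,1):0 a6@(3,5):1 a7@(0,3):0 a8@(1,3):0 a9@(1,5):0 a10@(1,4):0 a11@(2,0):1 a12@(3,2):0 a13@(0,5):0
t=3: a0@(0,4):0 a1@(0,2):0 a2@(2,3):0 a3@(2,1):0 a4@(1,2):0 a5@(1,1):0 a6@(3,5):1 a7@(0,3):0 a8@(1,3):0 a9@(1,5):0 a10@(1,4):0 a11@(2,0):0 a12@(3,2):0 a13@(0,5):0
t=4: a0@(0,4):0 a1@(0,2):0 a2@(2,3):0 a3@(2,1):0 a4@(1,2):0 a5@(1,1):0 a6@(3,5):0 a7@(0,3):0 a8@(1,3):0 a9@(1,5):0 a10@(1,4):0 a11@(2,0):0 a12@(3,2):0 a13@(0,5):0
t=5: (unchanged — steady state)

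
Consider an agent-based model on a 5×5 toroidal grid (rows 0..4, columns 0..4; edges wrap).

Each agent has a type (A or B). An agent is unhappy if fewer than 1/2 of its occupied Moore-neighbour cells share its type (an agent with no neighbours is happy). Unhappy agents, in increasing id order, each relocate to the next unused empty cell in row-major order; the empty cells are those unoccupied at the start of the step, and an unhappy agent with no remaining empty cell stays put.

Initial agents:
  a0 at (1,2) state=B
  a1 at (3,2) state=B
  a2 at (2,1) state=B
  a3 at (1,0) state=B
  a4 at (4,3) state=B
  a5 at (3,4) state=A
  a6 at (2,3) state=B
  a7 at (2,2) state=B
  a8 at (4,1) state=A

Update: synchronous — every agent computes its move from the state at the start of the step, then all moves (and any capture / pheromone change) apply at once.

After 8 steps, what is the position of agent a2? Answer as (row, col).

(2, 1)

t=1: a0@(1,2):B a1@(3,2):B a2@(2,1):B a3@(1,0):B a4@(4,3):B a5@(0,0):A a6@(2,3):B a7@(2,2):B a8@(0,1):A
t=2: a0@(1,2):B a1@(3,2):B a2@(2,1):B a3@(0,2):B a4@(4,3):B a5@(0,0):A a6@(2,3):B a7@(2,2):B a8@(0,3):A
t=3: a0@(1,2):B a1@(3,2):B a2@(2,1):B a3@(0,2):B a4@(4,3):B a5@(0,0):A a6@(2,3):B a7@(2,2):B a8@(0,1):A
t=4: a0@(1,2):B a1@(3,2):B a2@(2,1):B a3@(0,2):B a4@(4,3):B a5@(0,0):A a6@(2,3):B a7@(2,2):B a8@(0,3):A
t=5: a0@(1,2):B a1@(3,2):B a2@(2,1):B a3@(0,2):B a4@(4,3):B a5@(0,0):A a6@(2,3):B a7@(2,2):B a8@(0,1):A
t=6: a0@(1,2):B a1@(3,2):B a2@(2,1):B a3@(0,2):B a4@(4,3):B a5@(0,0):A a6@(2,3):B a7@(2,2):B a8@(0,3):A
t=7: a0@(1,2):B a1@(3,2):B a2@(2,1):B a3@(0,2):B a4@(4,3):B a5@(0,0):A a6@(2,3):B a7@(2,2):B a8@(0,1):A
t=8: a0@(1,2):B a1@(3,2):B a2@(2,1):B a3@(0,2):B a4@(4,3):B a5@(0,0):A a6@(2,3):B a7@(2,2):B a8@(0,3):A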